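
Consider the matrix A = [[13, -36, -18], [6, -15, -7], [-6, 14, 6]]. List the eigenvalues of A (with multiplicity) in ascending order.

-1, 1, 4

Characteristic polynomial: p(t) = t^3 - 4t^2 - t + 4 = (t - 4)(t - 1)(t + 1).
Roots (with multiplicity): -1, 1, 4.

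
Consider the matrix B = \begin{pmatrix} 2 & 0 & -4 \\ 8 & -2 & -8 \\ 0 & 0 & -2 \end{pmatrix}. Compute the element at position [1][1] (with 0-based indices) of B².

4

Characteristic polynomial: μ^3 + 2μ^2 - 4μ - 8 = (μ - 2)(μ + 2)^2, so the eigenvalues are -2, -2, 2.
μ=-2: eigenvector (0, 1, 0).
μ=2: eigenvector (1, 2, 0).
μ=-2: eigenvector (1, 0, 1).
P = [[0, 1, 1], [1, 2, 0], [0, 0, 1]], D = diag(-2, 2, -2), P⁻¹ = [[-2, 1, 2], [1, 0, -1], [0, 0, 1]].
B² = P·diag(4, 4, 4)·P⁻¹ = [[4, 0, 0], [0, 4, 0], [0, 0, 4]].
The requested entry is 4.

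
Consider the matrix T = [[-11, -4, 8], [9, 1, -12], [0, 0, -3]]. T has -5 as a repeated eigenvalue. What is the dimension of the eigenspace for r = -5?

T + 5I = [[-6, -4, 8], [9, 6, -12], [0, 0, 2]].
This matrix has rank 2, so its null space has dimension 3 − 2 = 1.

1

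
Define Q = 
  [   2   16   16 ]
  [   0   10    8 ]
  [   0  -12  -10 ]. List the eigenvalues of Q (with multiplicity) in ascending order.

-2, 2, 2

Characteristic polynomial: p(r) = r^3 - 2r^2 - 4r + 8 = (r - 2)^2(r + 2).
Roots (with multiplicity): -2, 2, 2.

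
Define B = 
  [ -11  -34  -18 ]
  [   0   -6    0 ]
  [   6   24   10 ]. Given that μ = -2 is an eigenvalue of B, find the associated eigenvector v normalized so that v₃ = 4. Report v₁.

-8

B + 2I = [[-9, -34, -18], [0, -4, 0], [6, 24, 12]].
Solving (B + 2I)v = 0 gives the eigenspace spanned by (-8, 0, 4).
With v₃ = 4, v = (-8, 0, 4), so v₁ = -8.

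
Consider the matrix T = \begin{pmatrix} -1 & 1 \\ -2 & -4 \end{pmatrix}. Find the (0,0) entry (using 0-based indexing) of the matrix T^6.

Characteristic polynomial: r^2 + 5r + 6 = (r + 2)(r + 3), so the eigenvalues are -3, -2.
r=-3: eigenvector (-1, 2).
r=-2: eigenvector (-1, 1).
P = [[-1, -1], [2, 1]], D = diag(-3, -2), P⁻¹ = [[1, 1], [-2, -1]].
T⁶ = P·diag(729, 64)·P⁻¹ = [[-601, -665], [1330, 1394]].
The requested entry is -601.

-601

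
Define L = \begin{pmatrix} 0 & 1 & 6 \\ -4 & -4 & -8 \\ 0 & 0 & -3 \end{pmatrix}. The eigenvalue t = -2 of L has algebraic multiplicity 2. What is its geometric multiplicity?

L + 2I = [[2, 1, 6], [-4, -2, -8], [0, 0, -1]].
This matrix has rank 2, so its null space has dimension 3 − 2 = 1.

1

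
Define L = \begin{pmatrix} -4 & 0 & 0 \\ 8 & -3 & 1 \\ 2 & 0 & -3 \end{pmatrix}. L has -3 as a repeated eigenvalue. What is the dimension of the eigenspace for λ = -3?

1

L + 3I = [[-1, 0, 0], [8, 0, 1], [2, 0, 0]].
This matrix has rank 2, so its null space has dimension 3 − 2 = 1.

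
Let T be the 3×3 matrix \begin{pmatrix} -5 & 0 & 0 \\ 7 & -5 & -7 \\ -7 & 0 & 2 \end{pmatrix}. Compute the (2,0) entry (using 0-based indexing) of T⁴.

Characteristic polynomial: r^3 + 8r^2 + 5r - 50 = (r - 2)(r + 5)^2, so the eigenvalues are -5, -5, 2.
r=-5: eigenvector (-1, 1, -1).
r=2: eigenvector (0, 1, -1).
r=-5: eigenvector (1, 0, 1).
P = [[-1, 0, 1], [1, 1, 0], [-1, -1, 1]], D = diag(-5, 2, -5), P⁻¹ = [[-1, 1, 1], [1, 0, -1], [0, 1, 1]].
T⁴ = P·diag(625, 16, 625)·P⁻¹ = [[625, 0, 0], [-609, 625, 609], [609, 0, 16]].
The requested entry is 609.

609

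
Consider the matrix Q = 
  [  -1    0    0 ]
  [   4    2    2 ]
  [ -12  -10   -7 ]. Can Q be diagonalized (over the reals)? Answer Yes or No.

Yes

Characteristic polynomial: p(s) = s^3 + 6s^2 + 11s + 6 = (s + 1)(s + 2)(s + 3).
All 3 eigenvalues are distinct, so Q is diagonalizable.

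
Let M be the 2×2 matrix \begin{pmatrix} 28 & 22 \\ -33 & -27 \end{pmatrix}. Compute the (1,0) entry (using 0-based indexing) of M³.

-1023

Characteristic polynomial: s^2 - s - 30 = (s - 6)(s + 5), so the eigenvalues are -5, 6.
s=-5: eigenvector (-2, 3).
s=6: eigenvector (1, -1).
P = [[-2, 1], [3, -1]], D = diag(-5, 6), P⁻¹ = [[1, 1], [3, 2]].
M³ = P·diag(-125, 216)·P⁻¹ = [[898, 682], [-1023, -807]].
The requested entry is -1023.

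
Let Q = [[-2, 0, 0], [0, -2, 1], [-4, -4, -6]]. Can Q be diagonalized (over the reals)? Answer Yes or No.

Characteristic polynomial: p(s) = s^3 + 10s^2 + 32s + 32 = (s + 2)(s + 4)^2.
s = -4 has algebraic multiplicity 2; rank(Q + 4I) = 2, so geometric multiplicity = 1.
Geometric multiplicity < algebraic multiplicity, so Q is not diagonalizable.

No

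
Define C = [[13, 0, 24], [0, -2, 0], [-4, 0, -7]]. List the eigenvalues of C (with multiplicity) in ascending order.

-2, 1, 5

Characteristic polynomial: p(μ) = μ^3 - 4μ^2 - 7μ + 10 = (μ - 5)(μ - 1)(μ + 2).
Roots (with multiplicity): -2, 1, 5.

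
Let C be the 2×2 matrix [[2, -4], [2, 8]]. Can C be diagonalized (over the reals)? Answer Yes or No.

Characteristic polynomial: p(r) = r^2 - 10r + 24 = (r - 6)(r - 4).
All 2 eigenvalues are distinct, so C is diagonalizable.

Yes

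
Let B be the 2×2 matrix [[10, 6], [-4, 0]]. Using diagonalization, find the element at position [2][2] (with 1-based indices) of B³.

-240

Characteristic polynomial: μ^2 - 10μ + 24 = (μ - 6)(μ - 4), so the eigenvalues are 4, 6.
μ=4: eigenvector (-1, 1).
μ=6: eigenvector (3, -2).
P = [[-1, 3], [1, -2]], D = diag(4, 6), P⁻¹ = [[2, 3], [1, 1]].
B³ = P·diag(64, 216)·P⁻¹ = [[520, 456], [-304, -240]].
The requested entry is -240.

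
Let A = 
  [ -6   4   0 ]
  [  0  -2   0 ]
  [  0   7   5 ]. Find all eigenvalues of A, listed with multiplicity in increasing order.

-6, -2, 5

Characteristic polynomial: p(μ) = μ^3 + 3μ^2 - 28μ - 60 = (μ - 5)(μ + 2)(μ + 6).
Roots (with multiplicity): -6, -2, 5.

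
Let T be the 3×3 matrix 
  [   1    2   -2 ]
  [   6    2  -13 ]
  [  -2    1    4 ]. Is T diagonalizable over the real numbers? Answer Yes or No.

No

Characteristic polynomial: p(μ) = μ^3 - 7μ^2 + 11μ - 5 = (μ - 5)(μ - 1)^2.
μ = 1 has algebraic multiplicity 2; rank(T − 1I) = 2, so geometric multiplicity = 1.
Geometric multiplicity < algebraic multiplicity, so T is not diagonalizable.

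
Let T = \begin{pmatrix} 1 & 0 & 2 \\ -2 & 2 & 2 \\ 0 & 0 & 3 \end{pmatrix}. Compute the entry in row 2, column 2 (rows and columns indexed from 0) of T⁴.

Characteristic polynomial: s^3 - 6s^2 + 11s - 6 = (s - 3)(s - 2)(s - 1), so the eigenvalues are 1, 2, 3.
s=1: eigenvector (1, 2, 0).
s=3: eigenvector (1, 0, 1).
s=2: eigenvector (0, 1, 0).
P = [[1, 1, 0], [2, 0, 1], [0, 1, 0]], D = diag(1, 3, 2), P⁻¹ = [[1, 0, -1], [0, 0, 1], [-2, 1, 2]].
T⁴ = P·diag(1, 81, 16)·P⁻¹ = [[1, 0, 80], [-30, 16, 30], [0, 0, 81]].
The requested entry is 81.

81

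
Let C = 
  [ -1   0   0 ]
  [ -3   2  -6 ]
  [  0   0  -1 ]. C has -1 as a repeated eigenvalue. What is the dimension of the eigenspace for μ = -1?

2

C + 1I = [[0, 0, 0], [-3, 3, -6], [0, 0, 0]].
This matrix has rank 1, so its null space has dimension 3 − 1 = 2.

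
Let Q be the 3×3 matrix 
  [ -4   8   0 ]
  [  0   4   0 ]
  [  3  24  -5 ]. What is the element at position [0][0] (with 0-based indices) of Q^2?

16

Characteristic polynomial: λ^3 + 5λ^2 - 16λ - 80 = (λ - 4)(λ + 4)(λ + 5), so the eigenvalues are -5, -4, 4.
λ=-4: eigenvector (1, 0, 3).
λ=4: eigenvector (1, 1, 3).
λ=-5: eigenvector (0, 0, 1).
P = [[1, 1, 0], [0, 1, 0], [3, 3, 1]], D = diag(-4, 4, -5), P⁻¹ = [[1, -1, 0], [0, 1, 0], [-3, 0, 1]].
Q² = P·diag(16, 16, 25)·P⁻¹ = [[16, 0, 0], [0, 16, 0], [-27, 0, 25]].
The requested entry is 16.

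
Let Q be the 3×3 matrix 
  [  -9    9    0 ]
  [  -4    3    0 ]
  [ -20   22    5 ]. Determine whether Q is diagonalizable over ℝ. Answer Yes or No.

Characteristic polynomial: p(s) = s^3 + s^2 - 21s - 45 = (s - 5)(s + 3)^2.
s = -3 has algebraic multiplicity 2; rank(Q + 3I) = 2, so geometric multiplicity = 1.
Geometric multiplicity < algebraic multiplicity, so Q is not diagonalizable.

No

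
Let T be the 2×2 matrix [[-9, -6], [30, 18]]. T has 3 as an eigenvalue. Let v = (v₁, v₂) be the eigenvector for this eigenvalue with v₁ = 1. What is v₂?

T − 3I = [[-12, -6], [30, 15]].
Solving (T − 3I)v = 0 gives the eigenspace spanned by (1, -2).
With v₁ = 1, v = (1, -2), so v₂ = -2.

-2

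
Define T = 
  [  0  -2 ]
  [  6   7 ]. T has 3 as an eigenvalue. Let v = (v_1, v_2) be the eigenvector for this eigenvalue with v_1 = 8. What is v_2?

-12

T − 3I = [[-3, -2], [6, 4]].
Solving (T − 3I)v = 0 gives the eigenspace spanned by (8, -12).
With v_1 = 8, v = (8, -12), so v_2 = -12.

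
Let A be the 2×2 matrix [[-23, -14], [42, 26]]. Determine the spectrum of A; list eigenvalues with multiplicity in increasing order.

-2, 5

Characteristic polynomial: p(s) = s^2 - 3s - 10 = (s - 5)(s + 2).
Roots (with multiplicity): -2, 5.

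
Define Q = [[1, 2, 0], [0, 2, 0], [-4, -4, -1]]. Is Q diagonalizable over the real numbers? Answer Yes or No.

Characteristic polynomial: p(t) = t^3 - 2t^2 - t + 2 = (t - 2)(t - 1)(t + 1).
All 3 eigenvalues are distinct, so Q is diagonalizable.

Yes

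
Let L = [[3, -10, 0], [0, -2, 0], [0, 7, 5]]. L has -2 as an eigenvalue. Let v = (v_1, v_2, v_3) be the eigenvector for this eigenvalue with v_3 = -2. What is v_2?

L + 2I = [[5, -10, 0], [0, 0, 0], [0, 7, 7]].
Solving (L + 2I)v = 0 gives the eigenspace spanned by (4, 2, -2).
With v_3 = -2, v = (4, 2, -2), so v_2 = 2.

2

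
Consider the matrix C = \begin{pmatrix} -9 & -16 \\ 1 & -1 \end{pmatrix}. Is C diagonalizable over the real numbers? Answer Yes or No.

No

Characteristic polynomial: p(λ) = λ^2 + 10λ + 25 = (λ + 5)^2.
λ = -5 has algebraic multiplicity 2; rank(C + 5I) = 1, so geometric multiplicity = 1.
Geometric multiplicity < algebraic multiplicity, so C is not diagonalizable.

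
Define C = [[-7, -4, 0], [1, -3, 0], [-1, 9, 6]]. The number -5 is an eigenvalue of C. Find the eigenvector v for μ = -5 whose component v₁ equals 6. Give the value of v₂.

-3

C + 5I = [[-2, -4, 0], [1, 2, 0], [-1, 9, 11]].
Solving (C + 5I)v = 0 gives the eigenspace spanned by (6, -3, 3).
With v₁ = 6, v = (6, -3, 3), so v₂ = -3.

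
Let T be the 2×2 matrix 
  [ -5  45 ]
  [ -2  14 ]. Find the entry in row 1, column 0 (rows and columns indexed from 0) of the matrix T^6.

-23058

Characteristic polynomial: r^2 - 9r + 20 = (r - 5)(r - 4), so the eigenvalues are 4, 5.
r=5: eigenvector (-9, -2).
r=4: eigenvector (5, 1).
P = [[-9, 5], [-2, 1]], D = diag(5, 4), P⁻¹ = [[1, -5], [2, -9]].
T⁶ = P·diag(15625, 4096)·P⁻¹ = [[-99665, 518805], [-23058, 119386]].
The requested entry is -23058.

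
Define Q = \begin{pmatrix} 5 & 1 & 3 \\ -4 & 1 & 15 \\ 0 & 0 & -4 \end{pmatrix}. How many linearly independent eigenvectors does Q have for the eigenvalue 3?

1

Q − 3I = [[2, 1, 3], [-4, -2, 15], [0, 0, -7]].
This matrix has rank 2, so its null space has dimension 3 − 2 = 1.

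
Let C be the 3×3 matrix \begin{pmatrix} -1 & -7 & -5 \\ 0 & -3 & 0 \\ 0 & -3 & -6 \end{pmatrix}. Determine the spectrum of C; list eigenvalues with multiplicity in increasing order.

Characteristic polynomial: p(r) = r^3 + 10r^2 + 27r + 18 = (r + 1)(r + 3)(r + 6).
Roots (with multiplicity): -6, -3, -1.

-6, -3, -1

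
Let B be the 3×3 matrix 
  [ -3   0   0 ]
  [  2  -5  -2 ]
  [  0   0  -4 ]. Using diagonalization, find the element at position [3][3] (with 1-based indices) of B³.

-64

Characteristic polynomial: t^3 + 12t^2 + 47t + 60 = (t + 3)(t + 4)(t + 5), so the eigenvalues are -5, -4, -3.
t=-3: eigenvector (1, 1, 0).
t=-5: eigenvector (0, 1, 0).
t=-4: eigenvector (0, -2, 1).
P = [[1, 0, 0], [1, 1, -2], [0, 0, 1]], D = diag(-3, -5, -4), P⁻¹ = [[1, 0, 0], [-1, 1, 2], [0, 0, 1]].
B³ = P·diag(-27, -125, -64)·P⁻¹ = [[-27, 0, 0], [98, -125, -122], [0, 0, -64]].
The requested entry is -64.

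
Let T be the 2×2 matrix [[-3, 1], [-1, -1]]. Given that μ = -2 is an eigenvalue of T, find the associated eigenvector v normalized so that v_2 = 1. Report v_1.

1

T + 2I = [[-1, 1], [-1, 1]].
Solving (T + 2I)v = 0 gives the eigenspace spanned by (1, 1).
With v_2 = 1, v = (1, 1), so v_1 = 1.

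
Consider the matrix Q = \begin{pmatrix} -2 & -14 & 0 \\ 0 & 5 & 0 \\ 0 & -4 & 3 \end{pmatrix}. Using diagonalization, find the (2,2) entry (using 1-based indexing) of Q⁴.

625

Characteristic polynomial: t^3 - 6t^2 - t + 30 = (t - 5)(t - 3)(t + 2), so the eigenvalues are -2, 3, 5.
t=-2: eigenvector (1, 0, 0).
t=5: eigenvector (-2, 1, -2).
t=3: eigenvector (0, 0, 1).
P = [[1, -2, 0], [0, 1, 0], [0, -2, 1]], D = diag(-2, 5, 3), P⁻¹ = [[1, 2, 0], [0, 1, 0], [0, 2, 1]].
Q⁴ = P·diag(16, 625, 81)·P⁻¹ = [[16, -1218, 0], [0, 625, 0], [0, -1088, 81]].
The requested entry is 625.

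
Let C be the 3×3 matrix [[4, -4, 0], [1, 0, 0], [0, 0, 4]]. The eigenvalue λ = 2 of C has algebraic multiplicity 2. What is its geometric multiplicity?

C − 2I = [[2, -4, 0], [1, -2, 0], [0, 0, 2]].
This matrix has rank 2, so its null space has dimension 3 − 2 = 1.

1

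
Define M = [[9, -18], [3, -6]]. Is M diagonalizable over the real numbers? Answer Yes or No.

Characteristic polynomial: p(r) = r^2 - 3r = r(r - 3).
All 2 eigenvalues are distinct, so M is diagonalizable.

Yes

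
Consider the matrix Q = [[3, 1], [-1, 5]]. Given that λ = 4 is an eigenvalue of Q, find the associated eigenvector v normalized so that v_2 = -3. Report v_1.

-3

Q − 4I = [[-1, 1], [-1, 1]].
Solving (Q − 4I)v = 0 gives the eigenspace spanned by (-3, -3).
With v_2 = -3, v = (-3, -3), so v_1 = -3.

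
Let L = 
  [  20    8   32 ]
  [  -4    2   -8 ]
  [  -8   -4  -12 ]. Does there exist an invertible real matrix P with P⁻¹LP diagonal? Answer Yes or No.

Characteristic polynomial: p(s) = s^3 - 10s^2 + 32s - 32 = (s - 4)^2(s - 2).
s = 4 has algebraic multiplicity 2; rank(L − 4I) = 1, so geometric multiplicity = 2.
Every eigenvalue has geometric = algebraic multiplicity, so L is diagonalizable.

Yes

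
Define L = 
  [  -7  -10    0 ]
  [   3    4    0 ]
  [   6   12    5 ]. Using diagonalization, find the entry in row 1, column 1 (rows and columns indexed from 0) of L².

Characteristic polynomial: t^3 - 2t^2 - 13t - 10 = (t - 5)(t + 1)(t + 2), so the eigenvalues are -2, -1, 5.
t=5: eigenvector (0, 0, 1).
t=-1: eigenvector (-5, 3, -1).
t=-2: eigenvector (2, -1, 0).
P = [[0, -5, 2], [0, 3, -1], [1, -1, 0]], D = diag(5, -1, -2), P⁻¹ = [[1, 2, 1], [1, 2, 0], [3, 5, 0]].
L² = P·diag(25, 1, 4)·P⁻¹ = [[19, 30, 0], [-9, -14, 0], [24, 48, 25]].
The requested entry is -14.

-14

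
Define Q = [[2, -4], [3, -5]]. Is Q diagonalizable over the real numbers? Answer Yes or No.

Characteristic polynomial: p(r) = r^2 + 3r + 2 = (r + 1)(r + 2).
All 2 eigenvalues are distinct, so Q is diagonalizable.

Yes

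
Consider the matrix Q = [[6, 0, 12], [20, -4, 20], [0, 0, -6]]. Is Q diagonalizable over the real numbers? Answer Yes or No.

Yes

Characteristic polynomial: p(r) = r^3 + 4r^2 - 36r - 144 = (r - 6)(r + 4)(r + 6).
All 3 eigenvalues are distinct, so Q is diagonalizable.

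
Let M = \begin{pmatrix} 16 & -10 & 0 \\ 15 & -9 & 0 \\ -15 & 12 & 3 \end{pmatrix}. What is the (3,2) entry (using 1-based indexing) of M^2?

Characteristic polynomial: r^3 - 10r^2 + 27r - 18 = (r - 6)(r - 3)(r - 1), so the eigenvalues are 1, 3, 6.
r=1: eigenvector (2, 3, -3).
r=6: eigenvector (1, 1, -1).
r=3: eigenvector (0, 0, 1).
P = [[2, 1, 0], [3, 1, 0], [-3, -1, 1]], D = diag(1, 6, 3), P⁻¹ = [[-1, 1, 0], [3, -2, 0], [0, 1, 1]].
M² = P·diag(1, 36, 9)·P⁻¹ = [[106, -70, 0], [105, -69, 0], [-105, 78, 9]].
The requested entry is 78.

78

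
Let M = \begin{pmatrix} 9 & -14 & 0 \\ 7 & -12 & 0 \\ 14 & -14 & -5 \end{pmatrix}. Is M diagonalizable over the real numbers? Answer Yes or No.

Characteristic polynomial: p(r) = r^3 + 8r^2 + 5r - 50 = (r - 2)(r + 5)^2.
r = -5 has algebraic multiplicity 2; rank(M + 5I) = 1, so geometric multiplicity = 2.
Every eigenvalue has geometric = algebraic multiplicity, so M is diagonalizable.

Yes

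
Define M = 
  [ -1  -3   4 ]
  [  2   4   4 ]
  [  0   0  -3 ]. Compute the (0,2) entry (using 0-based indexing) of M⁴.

Characteristic polynomial: s^3 - 7s + 6 = (s - 2)(s - 1)(s + 3), so the eigenvalues are -3, 1, 2.
s=2: eigenvector (-1, 1, 0).
s=1: eigenvector (3, -2, 0).
s=-3: eigenvector (-2, 0, 1).
P = [[-1, 3, -2], [1, -2, 0], [0, 0, 1]], D = diag(2, 1, -3), P⁻¹ = [[2, 3, 4], [1, 1, 2], [0, 0, 1]].
M⁴ = P·diag(16, 1, 81)·P⁻¹ = [[-29, -45, -220], [30, 46, 60], [0, 0, 81]].
The requested entry is -220.

-220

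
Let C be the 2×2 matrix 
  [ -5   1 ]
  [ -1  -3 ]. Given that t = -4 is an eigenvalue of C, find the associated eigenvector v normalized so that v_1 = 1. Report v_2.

1

C + 4I = [[-1, 1], [-1, 1]].
Solving (C + 4I)v = 0 gives the eigenspace spanned by (1, 1).
With v_1 = 1, v = (1, 1), so v_2 = 1.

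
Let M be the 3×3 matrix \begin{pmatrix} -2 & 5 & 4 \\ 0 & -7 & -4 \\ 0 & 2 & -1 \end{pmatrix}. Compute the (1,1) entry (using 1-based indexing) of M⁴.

Characteristic polynomial: s^3 + 10s^2 + 31s + 30 = (s + 2)(s + 3)(s + 5), so the eigenvalues are -5, -3, -2.
s=-3: eigenvector (-1, 1, -1).
s=-2: eigenvector (1, 0, 0).
s=-5: eigenvector (-2, 2, -1).
P = [[-1, 1, -2], [1, 0, 2], [-1, 0, -1]], D = diag(-3, -2, -5), P⁻¹ = [[0, -1, -2], [1, 1, 0], [0, 1, 1]].
M⁴ = P·diag(81, 16, 625)·P⁻¹ = [[16, -1153, -1088], [0, 1169, 1088], [0, -544, -463]].
The requested entry is 16.

16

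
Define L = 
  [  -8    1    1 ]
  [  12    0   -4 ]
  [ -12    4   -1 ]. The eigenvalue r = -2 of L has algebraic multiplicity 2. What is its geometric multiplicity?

L + 2I = [[-6, 1, 1], [12, 2, -4], [-12, 4, 1]].
This matrix has rank 2, so its null space has dimension 3 − 2 = 1.

1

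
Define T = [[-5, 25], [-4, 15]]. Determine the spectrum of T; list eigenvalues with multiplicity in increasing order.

Characteristic polynomial: p(r) = r^2 - 10r + 25 = (r - 5)^2.
Roots (with multiplicity): 5, 5.

5, 5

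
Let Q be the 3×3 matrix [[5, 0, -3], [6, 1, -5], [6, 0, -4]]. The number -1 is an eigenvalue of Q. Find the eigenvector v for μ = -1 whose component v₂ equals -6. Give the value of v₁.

-3

Q + 1I = [[6, 0, -3], [6, 2, -5], [6, 0, -3]].
Solving (Q + 1I)v = 0 gives the eigenspace spanned by (-3, -6, -6).
With v₂ = -6, v = (-3, -6, -6), so v₁ = -3.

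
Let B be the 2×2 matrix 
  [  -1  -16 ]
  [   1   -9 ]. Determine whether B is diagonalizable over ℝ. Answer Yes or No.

No

Characteristic polynomial: p(r) = r^2 + 10r + 25 = (r + 5)^2.
r = -5 has algebraic multiplicity 2; rank(B + 5I) = 1, so geometric multiplicity = 1.
Geometric multiplicity < algebraic multiplicity, so B is not diagonalizable.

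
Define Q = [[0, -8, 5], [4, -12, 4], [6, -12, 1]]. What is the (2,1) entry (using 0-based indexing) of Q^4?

Characteristic polynomial: s^3 + 11s^2 + 38s + 40 = (s + 2)(s + 4)(s + 5), so the eigenvalues are -5, -4, -2.
s=-2: eigenvector (3, 2, 2).
s=-4: eigenvector (2, 1, 0).
s=-5: eigenvector (-1, 0, 1).
P = [[3, 2, -1], [2, 1, 0], [2, 0, 1]], D = diag(-2, -4, -5), P⁻¹ = [[1, -2, 1], [-2, 5, -2], [-2, 4, -1]].
Q⁴ = P·diag(16, 256, 625)·P⁻¹ = [[274, -36, -351], [-480, 1216, -480], [-1218, 2436, -593]].
The requested entry is 2436.

2436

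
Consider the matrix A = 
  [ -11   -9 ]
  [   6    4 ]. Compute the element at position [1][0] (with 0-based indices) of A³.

Characteristic polynomial: t^2 + 7t + 10 = (t + 2)(t + 5), so the eigenvalues are -5, -2.
t=-2: eigenvector (1, -1).
t=-5: eigenvector (3, -2).
P = [[1, 3], [-1, -2]], D = diag(-2, -5), P⁻¹ = [[-2, -3], [1, 1]].
A³ = P·diag(-8, -125)·P⁻¹ = [[-359, -351], [234, 226]].
The requested entry is 234.

234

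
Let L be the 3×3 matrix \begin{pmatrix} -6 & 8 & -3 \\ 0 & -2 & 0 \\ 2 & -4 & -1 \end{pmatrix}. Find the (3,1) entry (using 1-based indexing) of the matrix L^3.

Characteristic polynomial: t^3 + 9t^2 + 26t + 24 = (t + 2)(t + 3)(t + 4), so the eigenvalues are -4, -3, -2.
t=-4: eigenvector (3, 0, -2).
t=-3: eigenvector (-1, 0, 1).
t=-2: eigenvector (2, 1, 0).
P = [[3, -1, 2], [0, 0, 1], [-2, 1, 0]], D = diag(-4, -3, -2), P⁻¹ = [[1, -2, 1], [2, -4, 3], [0, 1, 0]].
L³ = P·diag(-64, -27, -8)·P⁻¹ = [[-138, 260, -111], [0, -8, 0], [74, -148, 47]].
The requested entry is 74.

74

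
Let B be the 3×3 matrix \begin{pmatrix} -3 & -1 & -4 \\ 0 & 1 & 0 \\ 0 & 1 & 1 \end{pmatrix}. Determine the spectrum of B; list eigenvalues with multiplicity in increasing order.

Characteristic polynomial: p(λ) = λ^3 + λ^2 - 5λ + 3 = (λ - 1)^2(λ + 3).
Roots (with multiplicity): -3, 1, 1.

-3, 1, 1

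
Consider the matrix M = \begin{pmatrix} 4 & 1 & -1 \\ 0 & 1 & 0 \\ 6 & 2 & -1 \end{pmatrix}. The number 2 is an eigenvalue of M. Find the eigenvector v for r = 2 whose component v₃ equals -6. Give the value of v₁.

M − 2I = [[2, 1, -1], [0, -1, 0], [6, 2, -3]].
Solving (M − 2I)v = 0 gives the eigenspace spanned by (-3, 0, -6).
With v₃ = -6, v = (-3, 0, -6), so v₁ = -3.

-3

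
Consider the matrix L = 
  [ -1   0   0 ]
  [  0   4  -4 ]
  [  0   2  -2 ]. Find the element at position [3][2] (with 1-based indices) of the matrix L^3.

8

Characteristic polynomial: s^3 - s^2 - 2s = s(s - 2)(s + 1), so the eigenvalues are -1, 0, 2.
s=-1: eigenvector (1, 0, 0).
s=0: eigenvector (0, 1, 1).
s=2: eigenvector (0, -2, -1).
P = [[1, 0, 0], [0, 1, -2], [0, 1, -1]], D = diag(-1, 0, 2), P⁻¹ = [[1, 0, 0], [0, -1, 2], [0, -1, 1]].
L³ = P·diag(-1, 0, 8)·P⁻¹ = [[-1, 0, 0], [0, 16, -16], [0, 8, -8]].
The requested entry is 8.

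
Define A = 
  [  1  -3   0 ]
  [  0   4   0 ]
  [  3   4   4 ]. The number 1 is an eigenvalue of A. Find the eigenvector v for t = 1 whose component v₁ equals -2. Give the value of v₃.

2

A − 1I = [[0, -3, 0], [0, 3, 0], [3, 4, 3]].
Solving (A − 1I)v = 0 gives the eigenspace spanned by (-2, 0, 2).
With v₁ = -2, v = (-2, 0, 2), so v₃ = 2.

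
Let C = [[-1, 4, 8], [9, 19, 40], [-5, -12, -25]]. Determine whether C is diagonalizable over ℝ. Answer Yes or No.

No

Characteristic polynomial: p(λ) = λ^3 + 7λ^2 + 15λ + 9 = (λ + 1)(λ + 3)^2.
λ = -3 has algebraic multiplicity 2; rank(C + 3I) = 2, so geometric multiplicity = 1.
Geometric multiplicity < algebraic multiplicity, so C is not diagonalizable.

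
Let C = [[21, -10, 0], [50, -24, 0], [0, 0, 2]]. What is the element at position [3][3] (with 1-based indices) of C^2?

4

Characteristic polynomial: μ^3 + μ^2 - 10μ + 8 = (μ - 2)(μ - 1)(μ + 4), so the eigenvalues are -4, 1, 2.
μ=1: eigenvector (1, 2, 0).
μ=-4: eigenvector (2, 5, 0).
μ=2: eigenvector (0, 0, 1).
P = [[1, 2, 0], [2, 5, 0], [0, 0, 1]], D = diag(1, -4, 2), P⁻¹ = [[5, -2, 0], [-2, 1, 0], [0, 0, 1]].
C² = P·diag(1, 16, 4)·P⁻¹ = [[-59, 30, 0], [-150, 76, 0], [0, 0, 4]].
The requested entry is 4.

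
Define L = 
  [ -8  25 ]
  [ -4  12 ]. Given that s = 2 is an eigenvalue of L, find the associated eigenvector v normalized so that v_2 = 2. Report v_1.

5

L − 2I = [[-10, 25], [-4, 10]].
Solving (L − 2I)v = 0 gives the eigenspace spanned by (5, 2).
With v_2 = 2, v = (5, 2), so v_1 = 5.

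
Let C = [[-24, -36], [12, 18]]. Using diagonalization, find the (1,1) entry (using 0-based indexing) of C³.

Characteristic polynomial: r^2 + 6r = r(r + 6), so the eigenvalues are -6, 0.
r=0: eigenvector (-3, 2).
r=-6: eigenvector (-2, 1).
P = [[-3, -2], [2, 1]], D = diag(0, -6), P⁻¹ = [[1, 2], [-2, -3]].
C³ = P·diag(0, -216)·P⁻¹ = [[-864, -1296], [432, 648]].
The requested entry is 648.

648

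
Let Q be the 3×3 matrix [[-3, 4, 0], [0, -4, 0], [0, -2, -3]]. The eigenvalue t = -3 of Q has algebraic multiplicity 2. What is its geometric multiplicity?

Q + 3I = [[0, 4, 0], [0, -1, 0], [0, -2, 0]].
This matrix has rank 1, so its null space has dimension 3 − 1 = 2.

2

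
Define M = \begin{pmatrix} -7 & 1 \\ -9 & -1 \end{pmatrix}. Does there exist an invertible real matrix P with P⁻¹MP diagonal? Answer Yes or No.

Characteristic polynomial: p(μ) = μ^2 + 8μ + 16 = (μ + 4)^2.
μ = -4 has algebraic multiplicity 2; rank(M + 4I) = 1, so geometric multiplicity = 1.
Geometric multiplicity < algebraic multiplicity, so M is not diagonalizable.

No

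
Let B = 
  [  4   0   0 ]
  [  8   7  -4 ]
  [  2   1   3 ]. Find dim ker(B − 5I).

1

B − 5I = [[-1, 0, 0], [8, 2, -4], [2, 1, -2]].
This matrix has rank 2, so its null space has dimension 3 − 2 = 1.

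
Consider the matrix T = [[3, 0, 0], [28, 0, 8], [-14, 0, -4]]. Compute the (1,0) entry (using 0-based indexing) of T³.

Characteristic polynomial: μ^3 + μ^2 - 12μ = μ(μ - 3)(μ + 4), so the eigenvalues are -4, 0, 3.
μ=3: eigenvector (1, 4, -2).
μ=0: eigenvector (0, 1, 0).
μ=-4: eigenvector (0, -2, 1).
P = [[1, 0, 0], [4, 1, -2], [-2, 0, 1]], D = diag(3, 0, -4), P⁻¹ = [[1, 0, 0], [0, 1, 2], [2, 0, 1]].
T³ = P·diag(27, 0, -64)·P⁻¹ = [[27, 0, 0], [364, 0, 128], [-182, 0, -64]].
The requested entry is 364.

364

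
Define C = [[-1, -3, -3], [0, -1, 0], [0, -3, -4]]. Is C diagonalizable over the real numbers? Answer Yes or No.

Characteristic polynomial: p(μ) = μ^3 + 6μ^2 + 9μ + 4 = (μ + 1)^2(μ + 4).
μ = -1 has algebraic multiplicity 2; rank(C + 1I) = 1, so geometric multiplicity = 2.
Every eigenvalue has geometric = algebraic multiplicity, so C is diagonalizable.

Yes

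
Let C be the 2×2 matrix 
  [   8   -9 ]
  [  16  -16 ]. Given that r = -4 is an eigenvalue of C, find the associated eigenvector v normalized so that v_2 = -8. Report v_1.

C + 4I = [[12, -9], [16, -12]].
Solving (C + 4I)v = 0 gives the eigenspace spanned by (-6, -8).
With v_2 = -8, v = (-6, -8), so v_1 = -6.

-6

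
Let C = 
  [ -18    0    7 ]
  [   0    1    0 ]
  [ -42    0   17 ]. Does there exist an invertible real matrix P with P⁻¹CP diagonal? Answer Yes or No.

Yes

Characteristic polynomial: p(μ) = μ^3 - 13μ + 12 = (μ - 3)(μ - 1)(μ + 4).
All 3 eigenvalues are distinct, so C is diagonalizable.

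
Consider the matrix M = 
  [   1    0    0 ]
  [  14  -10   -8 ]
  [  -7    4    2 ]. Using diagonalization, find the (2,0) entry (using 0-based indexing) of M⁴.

Characteristic polynomial: μ^3 + 7μ^2 + 4μ - 12 = (μ - 1)(μ + 2)(μ + 6), so the eigenvalues are -6, -2, 1.
μ=-6: eigenvector (0, 2, -1).
μ=-2: eigenvector (0, 1, -1).
μ=1: eigenvector (1, 2, -1).
P = [[0, 0, 1], [2, 1, 2], [-1, -1, -1]], D = diag(-6, -2, 1), P⁻¹ = [[-1, 1, 1], [0, -1, -2], [1, 0, 0]].
M⁴ = P·diag(1296, 16, 1)·P⁻¹ = [[1, 0, 0], [-2590, 2576, 2560], [1295, -1280, -1264]].
The requested entry is 1295.

1295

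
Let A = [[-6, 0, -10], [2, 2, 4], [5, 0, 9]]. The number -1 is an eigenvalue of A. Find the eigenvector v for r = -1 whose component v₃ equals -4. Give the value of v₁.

8

A + 1I = [[-5, 0, -10], [2, 3, 4], [5, 0, 10]].
Solving (A + 1I)v = 0 gives the eigenspace spanned by (8, 0, -4).
With v₃ = -4, v = (8, 0, -4), so v₁ = 8.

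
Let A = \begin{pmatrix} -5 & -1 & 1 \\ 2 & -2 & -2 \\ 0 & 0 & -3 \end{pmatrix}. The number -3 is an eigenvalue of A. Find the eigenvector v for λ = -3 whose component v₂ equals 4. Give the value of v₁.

A + 3I = [[-2, -1, 1], [2, 1, -2], [0, 0, 0]].
Solving (A + 3I)v = 0 gives the eigenspace spanned by (-2, 4, 0).
With v₂ = 4, v = (-2, 4, 0), so v₁ = -2.

-2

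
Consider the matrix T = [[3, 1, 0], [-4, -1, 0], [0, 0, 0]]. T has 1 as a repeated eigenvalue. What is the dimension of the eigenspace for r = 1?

T − 1I = [[2, 1, 0], [-4, -2, 0], [0, 0, -1]].
This matrix has rank 2, so its null space has dimension 3 − 2 = 1.

1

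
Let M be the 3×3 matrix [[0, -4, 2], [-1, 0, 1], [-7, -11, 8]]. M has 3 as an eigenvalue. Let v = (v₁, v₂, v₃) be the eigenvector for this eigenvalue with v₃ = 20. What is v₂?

4

M − 3I = [[-3, -4, 2], [-1, -3, 1], [-7, -11, 5]].
Solving (M − 3I)v = 0 gives the eigenspace spanned by (8, 4, 20).
With v₃ = 20, v = (8, 4, 20), so v₂ = 4.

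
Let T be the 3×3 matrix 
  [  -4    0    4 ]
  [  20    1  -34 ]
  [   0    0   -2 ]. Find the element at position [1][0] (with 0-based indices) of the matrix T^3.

260

Characteristic polynomial: r^3 + 5r^2 + 2r - 8 = (r - 1)(r + 2)(r + 4), so the eigenvalues are -4, -2, 1.
r=-4: eigenvector (1, -4, 0).
r=1: eigenvector (0, 1, 0).
r=-2: eigenvector (2, -2, 1).
P = [[1, 0, 2], [-4, 1, -2], [0, 0, 1]], D = diag(-4, 1, -2), P⁻¹ = [[1, 0, -2], [4, 1, -6], [0, 0, 1]].
T³ = P·diag(-64, 1, -8)·P⁻¹ = [[-64, 0, 112], [260, 1, -502], [0, 0, -8]].
The requested entry is 260.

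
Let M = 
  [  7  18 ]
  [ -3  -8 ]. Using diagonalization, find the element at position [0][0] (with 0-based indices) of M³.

19

Characteristic polynomial: s^2 + s - 2 = (s - 1)(s + 2), so the eigenvalues are -2, 1.
s=1: eigenvector (-3, 1).
s=-2: eigenvector (-2, 1).
P = [[-3, -2], [1, 1]], D = diag(1, -2), P⁻¹ = [[-1, -2], [1, 3]].
M³ = P·diag(1, -8)·P⁻¹ = [[19, 54], [-9, -26]].
The requested entry is 19.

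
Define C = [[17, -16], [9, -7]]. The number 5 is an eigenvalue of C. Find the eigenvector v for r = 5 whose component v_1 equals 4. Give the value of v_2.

C − 5I = [[12, -16], [9, -12]].
Solving (C − 5I)v = 0 gives the eigenspace spanned by (4, 3).
With v_1 = 4, v = (4, 3), so v_2 = 3.

3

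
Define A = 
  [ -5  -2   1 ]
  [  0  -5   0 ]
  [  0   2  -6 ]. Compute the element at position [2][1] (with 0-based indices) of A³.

182

Characteristic polynomial: μ^3 + 16μ^2 + 85μ + 150 = (μ + 5)^2(μ + 6), so the eigenvalues are -6, -5, -5.
μ=-5: eigenvector (1, 0, 0).
μ=-5: eigenvector (-2, 1, 2).
μ=-6: eigenvector (-1, 0, 1).
P = [[1, -2, -1], [0, 1, 0], [0, 2, 1]], D = diag(-5, -5, -6), P⁻¹ = [[1, 0, 1], [0, 1, 0], [0, -2, 1]].
A³ = P·diag(-125, -125, -216)·P⁻¹ = [[-125, -182, 91], [0, -125, 0], [0, 182, -216]].
The requested entry is 182.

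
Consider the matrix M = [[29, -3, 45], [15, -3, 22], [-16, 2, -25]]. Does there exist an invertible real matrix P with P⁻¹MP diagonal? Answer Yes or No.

No

Characteristic polynomial: p(r) = r^3 - r^2 - 16r - 20 = (r - 5)(r + 2)^2.
r = -2 has algebraic multiplicity 2; rank(M + 2I) = 2, so geometric multiplicity = 1.
Geometric multiplicity < algebraic multiplicity, so M is not diagonalizable.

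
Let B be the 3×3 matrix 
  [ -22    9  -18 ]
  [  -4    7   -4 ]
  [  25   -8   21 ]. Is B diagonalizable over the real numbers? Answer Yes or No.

No

Characteristic polynomial: p(r) = r^3 - 6r^2 - 15r + 100 = (r - 5)^2(r + 4).
r = 5 has algebraic multiplicity 2; rank(B − 5I) = 2, so geometric multiplicity = 1.
Geometric multiplicity < algebraic multiplicity, so B is not diagonalizable.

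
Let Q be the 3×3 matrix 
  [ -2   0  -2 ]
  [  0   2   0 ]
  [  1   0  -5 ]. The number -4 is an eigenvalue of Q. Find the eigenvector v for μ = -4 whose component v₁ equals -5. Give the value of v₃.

Q + 4I = [[2, 0, -2], [0, 6, 0], [1, 0, -1]].
Solving (Q + 4I)v = 0 gives the eigenspace spanned by (-5, 0, -5).
With v₁ = -5, v = (-5, 0, -5), so v₃ = -5.

-5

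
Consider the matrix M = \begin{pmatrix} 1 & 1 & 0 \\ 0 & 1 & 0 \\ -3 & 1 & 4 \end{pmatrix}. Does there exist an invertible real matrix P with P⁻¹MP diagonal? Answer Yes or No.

No

Characteristic polynomial: p(t) = t^3 - 6t^2 + 9t - 4 = (t - 4)(t - 1)^2.
t = 1 has algebraic multiplicity 2; rank(M − 1I) = 2, so geometric multiplicity = 1.
Geometric multiplicity < algebraic multiplicity, so M is not diagonalizable.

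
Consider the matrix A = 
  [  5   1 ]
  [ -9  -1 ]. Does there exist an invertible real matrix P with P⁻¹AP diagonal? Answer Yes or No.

No

Characteristic polynomial: p(r) = r^2 - 4r + 4 = (r - 2)^2.
r = 2 has algebraic multiplicity 2; rank(A − 2I) = 1, so geometric multiplicity = 1.
Geometric multiplicity < algebraic multiplicity, so A is not diagonalizable.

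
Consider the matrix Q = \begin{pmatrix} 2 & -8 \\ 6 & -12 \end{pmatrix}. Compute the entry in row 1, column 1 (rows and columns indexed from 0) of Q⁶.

Characteristic polynomial: s^2 + 10s + 24 = (s + 4)(s + 6), so the eigenvalues are -6, -4.
s=-6: eigenvector (1, 1).
s=-4: eigenvector (4, 3).
P = [[1, 4], [1, 3]], D = diag(-6, -4), P⁻¹ = [[-3, 4], [1, -1]].
Q⁶ = P·diag(46656, 4096)·P⁻¹ = [[-123584, 170240], [-127680, 174336]].
The requested entry is 174336.

174336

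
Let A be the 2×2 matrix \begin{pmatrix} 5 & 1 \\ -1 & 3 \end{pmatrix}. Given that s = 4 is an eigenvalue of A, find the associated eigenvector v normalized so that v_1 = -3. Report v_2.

3

A − 4I = [[1, 1], [-1, -1]].
Solving (A − 4I)v = 0 gives the eigenspace spanned by (-3, 3).
With v_1 = -3, v = (-3, 3), so v_2 = 3.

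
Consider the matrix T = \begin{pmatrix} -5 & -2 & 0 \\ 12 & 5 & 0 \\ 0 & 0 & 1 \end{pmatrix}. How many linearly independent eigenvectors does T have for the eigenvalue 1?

T − 1I = [[-6, -2, 0], [12, 4, 0], [0, 0, 0]].
This matrix has rank 1, so its null space has dimension 3 − 1 = 2.

2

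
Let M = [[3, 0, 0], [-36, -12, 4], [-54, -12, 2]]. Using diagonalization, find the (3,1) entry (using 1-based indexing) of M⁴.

Characteristic polynomial: t^3 + 7t^2 - 6t - 72 = (t - 3)(t + 4)(t + 6), so the eigenvalues are -6, -4, 3.
t=3: eigenvector (1, -4, -6).
t=-4: eigenvector (0, 1, 2).
t=-6: eigenvector (0, -2, -3).
P = [[1, 0, 0], [-4, 1, -2], [-6, 2, -3]], D = diag(3, -4, -6), P⁻¹ = [[1, 0, 0], [0, -3, 2], [-2, -2, 1]].
M⁴ = P·diag(81, 256, 1296)·P⁻¹ = [[81, 0, 0], [4860, 4416, -2080], [7290, 6240, -2864]].
The requested entry is 7290.

7290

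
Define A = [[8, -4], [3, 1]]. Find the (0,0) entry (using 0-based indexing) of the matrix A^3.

308

Characteristic polynomial: λ^2 - 9λ + 20 = (λ - 5)(λ - 4), so the eigenvalues are 4, 5.
λ=4: eigenvector (1, 1).
λ=5: eigenvector (-4, -3).
P = [[1, -4], [1, -3]], D = diag(4, 5), P⁻¹ = [[-3, 4], [-1, 1]].
A³ = P·diag(64, 125)·P⁻¹ = [[308, -244], [183, -119]].
The requested entry is 308.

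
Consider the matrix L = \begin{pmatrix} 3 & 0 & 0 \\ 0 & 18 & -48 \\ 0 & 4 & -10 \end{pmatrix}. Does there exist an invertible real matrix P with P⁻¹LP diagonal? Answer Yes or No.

Characteristic polynomial: p(t) = t^3 - 11t^2 + 36t - 36 = (t - 6)(t - 3)(t - 2).
All 3 eigenvalues are distinct, so L is diagonalizable.

Yes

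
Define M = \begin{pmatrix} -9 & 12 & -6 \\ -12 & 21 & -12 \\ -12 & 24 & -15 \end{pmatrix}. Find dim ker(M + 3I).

M + 3I = [[-6, 12, -6], [-12, 24, -12], [-12, 24, -12]].
This matrix has rank 1, so its null space has dimension 3 − 1 = 2.

2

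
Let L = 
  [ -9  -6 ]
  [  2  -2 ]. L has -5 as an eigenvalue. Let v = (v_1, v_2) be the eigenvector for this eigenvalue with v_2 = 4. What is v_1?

-6

L + 5I = [[-4, -6], [2, 3]].
Solving (L + 5I)v = 0 gives the eigenspace spanned by (-6, 4).
With v_2 = 4, v = (-6, 4), so v_1 = -6.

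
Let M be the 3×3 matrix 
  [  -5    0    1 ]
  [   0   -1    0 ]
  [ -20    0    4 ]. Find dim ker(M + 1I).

M + 1I = [[-4, 0, 1], [0, 0, 0], [-20, 0, 5]].
This matrix has rank 1, so its null space has dimension 3 − 1 = 2.

2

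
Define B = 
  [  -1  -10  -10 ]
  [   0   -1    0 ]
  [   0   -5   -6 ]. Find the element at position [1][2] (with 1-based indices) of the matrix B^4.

2590

Characteristic polynomial: μ^3 + 8μ^2 + 13μ + 6 = (μ + 1)^2(μ + 6), so the eigenvalues are -6, -1, -1.
μ=-1: eigenvector (1, 0, 0).
μ=-1: eigenvector (-2, 1, -1).
μ=-6: eigenvector (2, 0, 1).
P = [[1, -2, 2], [0, 1, 0], [0, -1, 1]], D = diag(-1, -1, -6), P⁻¹ = [[1, 0, -2], [0, 1, 0], [0, 1, 1]].
B⁴ = P·diag(1, 1, 1296)·P⁻¹ = [[1, 2590, 2590], [0, 1, 0], [0, 1295, 1296]].
The requested entry is 2590.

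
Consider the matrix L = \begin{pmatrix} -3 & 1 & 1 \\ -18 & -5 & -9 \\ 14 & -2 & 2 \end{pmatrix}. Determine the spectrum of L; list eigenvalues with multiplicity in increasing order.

-5, -5, 4

Characteristic polynomial: p(λ) = λ^3 + 6λ^2 - 15λ - 100 = (λ - 4)(λ + 5)^2.
Roots (with multiplicity): -5, -5, 4.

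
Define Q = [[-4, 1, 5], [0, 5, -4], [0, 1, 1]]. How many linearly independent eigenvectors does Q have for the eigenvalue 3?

Q − 3I = [[-7, 1, 5], [0, 2, -4], [0, 1, -2]].
This matrix has rank 2, so its null space has dimension 3 − 2 = 1.

1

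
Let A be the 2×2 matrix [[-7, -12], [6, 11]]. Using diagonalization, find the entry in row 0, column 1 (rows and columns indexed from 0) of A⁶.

-31248

Characteristic polynomial: t^2 - 4t - 5 = (t - 5)(t + 1), so the eigenvalues are -1, 5.
t=5: eigenvector (-1, 1).
t=-1: eigenvector (-2, 1).
P = [[-1, -2], [1, 1]], D = diag(5, -1), P⁻¹ = [[1, 2], [-1, -1]].
A⁶ = P·diag(15625, 1)·P⁻¹ = [[-15623, -31248], [15624, 31249]].
The requested entry is -31248.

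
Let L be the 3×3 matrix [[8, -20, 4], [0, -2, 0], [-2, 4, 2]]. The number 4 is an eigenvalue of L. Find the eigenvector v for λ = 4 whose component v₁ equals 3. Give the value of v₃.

-3

L − 4I = [[4, -20, 4], [0, -6, 0], [-2, 4, -2]].
Solving (L − 4I)v = 0 gives the eigenspace spanned by (3, 0, -3).
With v₁ = 3, v = (3, 0, -3), so v₃ = -3.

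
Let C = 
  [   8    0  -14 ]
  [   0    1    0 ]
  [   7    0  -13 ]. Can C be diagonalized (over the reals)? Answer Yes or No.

Characteristic polynomial: p(s) = s^3 + 4s^2 - 11s + 6 = (s - 1)^2(s + 6).
s = 1 has algebraic multiplicity 2; rank(C − 1I) = 1, so geometric multiplicity = 2.
Every eigenvalue has geometric = algebraic multiplicity, so C is diagonalizable.

Yes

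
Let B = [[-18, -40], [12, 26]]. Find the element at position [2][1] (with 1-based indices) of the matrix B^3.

624

Characteristic polynomial: r^2 - 8r + 12 = (r - 6)(r - 2), so the eigenvalues are 2, 6.
r=6: eigenvector (-5, 3).
r=2: eigenvector (-2, 1).
P = [[-5, -2], [3, 1]], D = diag(6, 2), P⁻¹ = [[1, 2], [-3, -5]].
B³ = P·diag(216, 8)·P⁻¹ = [[-1032, -2080], [624, 1256]].
The requested entry is 624.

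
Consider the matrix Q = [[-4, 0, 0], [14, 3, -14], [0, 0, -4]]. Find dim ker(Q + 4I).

Q + 4I = [[0, 0, 0], [14, 7, -14], [0, 0, 0]].
This matrix has rank 1, so its null space has dimension 3 − 1 = 2.

2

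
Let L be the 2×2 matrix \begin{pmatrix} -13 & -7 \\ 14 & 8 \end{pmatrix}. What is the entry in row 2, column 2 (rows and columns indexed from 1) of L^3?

218

Characteristic polynomial: λ^2 + 5λ - 6 = (λ - 1)(λ + 6), so the eigenvalues are -6, 1.
λ=-6: eigenvector (1, -1).
λ=1: eigenvector (-1, 2).
P = [[1, -1], [-1, 2]], D = diag(-6, 1), P⁻¹ = [[2, 1], [1, 1]].
L³ = P·diag(-216, 1)·P⁻¹ = [[-433, -217], [434, 218]].
The requested entry is 218.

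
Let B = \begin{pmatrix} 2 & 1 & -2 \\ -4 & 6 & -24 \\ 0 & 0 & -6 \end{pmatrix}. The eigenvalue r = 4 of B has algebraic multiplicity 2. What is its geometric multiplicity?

1

B − 4I = [[-2, 1, -2], [-4, 2, -24], [0, 0, -10]].
This matrix has rank 2, so its null space has dimension 3 − 2 = 1.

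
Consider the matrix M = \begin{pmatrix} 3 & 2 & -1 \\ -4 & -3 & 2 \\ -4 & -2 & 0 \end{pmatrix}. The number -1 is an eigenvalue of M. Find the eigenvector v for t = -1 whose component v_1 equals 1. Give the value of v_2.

M + 1I = [[4, 2, -1], [-4, -2, 2], [-4, -2, 1]].
Solving (M + 1I)v = 0 gives the eigenspace spanned by (1, -2, 0).
With v_1 = 1, v = (1, -2, 0), so v_2 = -2.

-2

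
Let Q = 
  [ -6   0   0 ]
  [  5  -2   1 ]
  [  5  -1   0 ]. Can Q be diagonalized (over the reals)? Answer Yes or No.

Characteristic polynomial: p(μ) = μ^3 + 8μ^2 + 13μ + 6 = (μ + 1)^2(μ + 6).
μ = -1 has algebraic multiplicity 2; rank(Q + 1I) = 2, so geometric multiplicity = 1.
Geometric multiplicity < algebraic multiplicity, so Q is not diagonalizable.

No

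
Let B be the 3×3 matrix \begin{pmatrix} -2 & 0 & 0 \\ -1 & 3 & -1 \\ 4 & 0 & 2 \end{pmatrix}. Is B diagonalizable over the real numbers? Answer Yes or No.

Yes

Characteristic polynomial: p(s) = s^3 - 3s^2 - 4s + 12 = (s - 3)(s - 2)(s + 2).
All 3 eigenvalues are distinct, so B is diagonalizable.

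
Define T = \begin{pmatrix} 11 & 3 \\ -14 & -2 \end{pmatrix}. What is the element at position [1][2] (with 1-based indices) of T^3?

Characteristic polynomial: r^2 - 9r + 20 = (r - 5)(r - 4), so the eigenvalues are 4, 5.
r=5: eigenvector (1, -2).
r=4: eigenvector (-3, 7).
P = [[1, -3], [-2, 7]], D = diag(5, 4), P⁻¹ = [[7, 3], [2, 1]].
T³ = P·diag(125, 64)·P⁻¹ = [[491, 183], [-854, -302]].
The requested entry is 183.

183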